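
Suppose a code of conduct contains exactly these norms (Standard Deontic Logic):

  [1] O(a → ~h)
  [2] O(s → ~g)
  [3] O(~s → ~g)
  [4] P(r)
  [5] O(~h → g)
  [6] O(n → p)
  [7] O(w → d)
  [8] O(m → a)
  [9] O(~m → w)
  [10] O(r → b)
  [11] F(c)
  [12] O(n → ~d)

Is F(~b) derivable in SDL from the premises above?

No

Premise 10 is O(r → b), but O(r) is not derivable from the premises (the permission P(r) asserts only ~O(~r), not O(r)), so it does not yield O(b).
No other premise forces O(b). An ideal world satisfying every premise can still have ~b true, so F(~b) is not derivable.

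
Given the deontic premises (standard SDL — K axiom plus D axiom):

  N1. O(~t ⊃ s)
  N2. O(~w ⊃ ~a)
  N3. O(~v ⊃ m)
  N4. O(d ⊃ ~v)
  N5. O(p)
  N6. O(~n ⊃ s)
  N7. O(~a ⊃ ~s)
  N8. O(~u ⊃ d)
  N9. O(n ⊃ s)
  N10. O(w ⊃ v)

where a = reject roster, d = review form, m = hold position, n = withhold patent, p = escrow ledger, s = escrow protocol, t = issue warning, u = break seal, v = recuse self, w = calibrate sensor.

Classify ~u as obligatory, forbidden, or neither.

Forbidden

Premises 9 and 6 cover both cases: O(n ⊃ s) and O(~n ⊃ s). Since n ∨ ~n is a tautology, O(s) follows.
The contrapositive of premise 7 (O(~a ⊃ ~s)) is O(s ⊃ a), and O(s) is already established, so O(a).
Premise 2, O(~w ⊃ ~a), contraposes to O(a ⊃ w); with O(a) we get O(w).
Applying K to premise 10 (O(w ⊃ v)) and O(w) yields O(v).
Premise 4 is O(d ⊃ ~v); contrapositively O(v ⊃ ~d). Since O(v) holds, K gives O(~d).
The contrapositive of premise 8 (O(~u ⊃ d)) is O(~d ⊃ u), and O(~d) is already established, so O(u).
Premises 1, 3, 5 do not contribute to this derivation.
Thus O(u), which is F(~u): ~u is forbidden.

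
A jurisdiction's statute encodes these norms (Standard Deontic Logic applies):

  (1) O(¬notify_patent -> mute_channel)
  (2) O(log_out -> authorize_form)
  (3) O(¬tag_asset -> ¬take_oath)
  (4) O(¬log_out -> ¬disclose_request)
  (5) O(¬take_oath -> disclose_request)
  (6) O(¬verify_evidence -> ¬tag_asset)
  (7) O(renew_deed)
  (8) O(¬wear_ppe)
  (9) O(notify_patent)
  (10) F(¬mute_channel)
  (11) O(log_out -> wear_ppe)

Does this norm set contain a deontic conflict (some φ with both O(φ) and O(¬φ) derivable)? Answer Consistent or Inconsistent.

Consistent

Premise 1 is O(¬notify_patent -> mute_channel); even if O(mute_channel) held, inferring O(¬notify_patent) would be affirming the consequent — invalid.
So O(¬notify_patent) is not derivable, and the apparent clash with O(notify_patent) does not arise.
A world satisfying every obligation exists (e.g. authorize_form=false, disclose_request=false, log_out=false, mute_channel=true, notify_patent=true, renew_deed=true, tag_asset=true, take_oath=true, verify_evidence=true, wear_ppe=false); no atom is both obligatory and forbidden, so the set is consistent.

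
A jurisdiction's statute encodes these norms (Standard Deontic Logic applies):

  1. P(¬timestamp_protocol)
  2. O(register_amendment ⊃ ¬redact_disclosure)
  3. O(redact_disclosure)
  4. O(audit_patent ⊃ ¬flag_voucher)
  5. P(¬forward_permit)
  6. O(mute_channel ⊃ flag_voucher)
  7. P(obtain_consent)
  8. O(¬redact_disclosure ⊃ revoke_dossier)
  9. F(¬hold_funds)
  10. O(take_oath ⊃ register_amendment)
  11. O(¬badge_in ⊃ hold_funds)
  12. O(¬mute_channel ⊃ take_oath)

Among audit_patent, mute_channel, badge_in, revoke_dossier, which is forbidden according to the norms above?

Premise 3 states O(redact_disclosure) outright.
The contrapositive of premise 2 (O(register_amendment ⊃ ¬redact_disclosure)) is O(redact_disclosure ⊃ ¬register_amendment), and O(redact_disclosure) is already established, so O(¬register_amendment).
Premise 10 is O(take_oath ⊃ register_amendment); contrapositively O(¬register_amendment ⊃ ¬take_oath). Since O(¬register_amendment) holds, K gives O(¬take_oath).
The contrapositive of premise 12 (O(¬mute_channel ⊃ take_oath)) is O(¬take_oath ⊃ mute_channel), and O(¬take_oath) is already established, so O(mute_channel).
From O(mute_channel) and premise 6, O(mute_channel ⊃ flag_voucher), we obtain O(flag_voucher).
Premise 4 is O(audit_patent ⊃ ¬flag_voucher); contrapositively O(flag_voucher ⊃ ¬audit_patent). Since O(flag_voucher) holds, K gives O(¬audit_patent).
So O(¬audit_patent) holds, i.e. audit_patent is forbidden. None of the other listed options is forbidden under the premises.

audit_patent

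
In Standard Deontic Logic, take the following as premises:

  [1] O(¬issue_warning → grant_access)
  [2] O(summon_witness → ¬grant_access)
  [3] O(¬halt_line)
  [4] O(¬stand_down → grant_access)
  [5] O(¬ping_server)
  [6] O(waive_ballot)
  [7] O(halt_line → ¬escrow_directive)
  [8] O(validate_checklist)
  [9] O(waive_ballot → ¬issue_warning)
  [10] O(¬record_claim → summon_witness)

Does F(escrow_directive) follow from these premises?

Premise 7 is O(halt_line → ¬escrow_directive), but O(halt_line) is not derivable from the premises, so it does not yield O(¬escrow_directive).
No other premise forces O(¬escrow_directive). An ideal world satisfying every premise can still have escrow_directive true, so F(escrow_directive) is not derivable.

No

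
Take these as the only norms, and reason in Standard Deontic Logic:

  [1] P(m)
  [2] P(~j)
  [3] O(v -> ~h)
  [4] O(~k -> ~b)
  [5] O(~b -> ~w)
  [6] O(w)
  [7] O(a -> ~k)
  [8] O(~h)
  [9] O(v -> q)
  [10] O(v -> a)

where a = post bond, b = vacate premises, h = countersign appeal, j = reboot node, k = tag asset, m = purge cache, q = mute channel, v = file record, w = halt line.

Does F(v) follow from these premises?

Yes

Premise 6 states O(w) outright.
Premise 5 is O(~b -> ~w); contrapositively O(w -> b). Since O(w) holds, K gives O(b).
Premise 4, O(~k -> ~b), contraposes to O(b -> k); with O(b) we get O(k).
The contrapositive of premise 7 (O(a -> ~k)) is O(k -> ~a), and O(k) is already established, so O(~a).
The contrapositive of premise 10 (O(v -> a)) is O(~a -> ~v), and O(~a) is already established, so O(~v).
Premises 1, 2, 3, 8, 9 do not contribute to this derivation.
So O(~v) holds, i.e. F(v). The claim follows.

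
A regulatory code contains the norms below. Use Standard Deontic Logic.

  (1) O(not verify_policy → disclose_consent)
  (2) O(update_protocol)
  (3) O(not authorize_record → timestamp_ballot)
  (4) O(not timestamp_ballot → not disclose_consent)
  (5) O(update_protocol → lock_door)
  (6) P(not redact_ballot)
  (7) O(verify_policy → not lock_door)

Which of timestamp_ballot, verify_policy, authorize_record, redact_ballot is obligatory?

From premise 2 we have O(update_protocol).
Applying K to premise 5 (O(update_protocol → lock_door)) and O(update_protocol) yields O(lock_door).
Premise 7 is O(verify_policy → not lock_door); contrapositively O(lock_door → not verify_policy). Since O(lock_door) holds, K gives O(not verify_policy).
Premise 1 is O(not verify_policy → disclose_consent); since O(not verify_policy), deontic closure gives O(disclose_consent).
Premise 4, O(not timestamp_ballot → not disclose_consent), contraposes to O(disclose_consent → timestamp_ballot); with O(disclose_consent) we get O(timestamp_ballot).
So O(timestamp_ballot) holds — timestamp_ballot is obligatory. None of the other listed options is made obligatory by any chain of premises.

timestamp_ballot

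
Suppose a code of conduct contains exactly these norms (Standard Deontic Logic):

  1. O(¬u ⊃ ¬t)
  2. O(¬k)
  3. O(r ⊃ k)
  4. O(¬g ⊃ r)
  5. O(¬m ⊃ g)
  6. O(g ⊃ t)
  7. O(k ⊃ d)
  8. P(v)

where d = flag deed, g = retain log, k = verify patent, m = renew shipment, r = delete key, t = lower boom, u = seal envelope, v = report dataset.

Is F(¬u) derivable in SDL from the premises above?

Yes

Premise 2 gives O(¬k).
Premise 3, O(r ⊃ k), contraposes to O(¬k ⊃ ¬r); with O(¬k) we get O(¬r).
The contrapositive of premise 4 (O(¬g ⊃ r)) is O(¬r ⊃ g), and O(¬r) is already established, so O(g).
Applying K to premise 6 (O(g ⊃ t)) and O(g) yields O(t).
Premise 1 is O(¬u ⊃ ¬t); contrapositively O(t ⊃ u). Since O(t) holds, K gives O(u).
Premises 5, 7, 8 do not contribute to this derivation.
So O(u) holds, i.e. F(¬u). The claim follows.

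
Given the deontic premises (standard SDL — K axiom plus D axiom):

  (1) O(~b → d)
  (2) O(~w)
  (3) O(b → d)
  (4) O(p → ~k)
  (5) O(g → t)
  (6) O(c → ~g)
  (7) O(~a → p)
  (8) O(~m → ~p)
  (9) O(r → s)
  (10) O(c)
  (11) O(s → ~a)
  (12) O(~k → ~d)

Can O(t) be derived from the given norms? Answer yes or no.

No

Premise 5 is O(g → t), but O(g) is not derivable from the premises, so it does not yield O(t).
No other premise forces O(t). An ideal world satisfying every premise can still have t false, so O(t) is not derivable.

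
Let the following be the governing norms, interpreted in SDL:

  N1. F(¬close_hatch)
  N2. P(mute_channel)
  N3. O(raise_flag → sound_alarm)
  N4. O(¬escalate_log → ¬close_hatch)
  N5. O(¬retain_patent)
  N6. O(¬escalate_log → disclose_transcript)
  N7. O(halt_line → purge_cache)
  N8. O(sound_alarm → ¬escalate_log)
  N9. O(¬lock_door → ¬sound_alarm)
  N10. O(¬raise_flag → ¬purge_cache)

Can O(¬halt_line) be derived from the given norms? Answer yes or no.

Premise 1 is F(¬close_hatch), i.e. O(close_hatch).
Premise 4 is O(¬escalate_log → ¬close_hatch); contrapositively O(close_hatch → escalate_log). Since O(close_hatch) holds, K gives O(escalate_log).
The contrapositive of premise 8 (O(sound_alarm → ¬escalate_log)) is O(escalate_log → ¬sound_alarm), and O(escalate_log) is already established, so O(¬sound_alarm).
The contrapositive of premise 3 (O(raise_flag → sound_alarm)) is O(¬sound_alarm → ¬raise_flag), and O(¬sound_alarm) is already established, so O(¬raise_flag).
From O(¬raise_flag) and premise 10, O(¬raise_flag → ¬purge_cache), we obtain O(¬purge_cache).
Premise 7, O(halt_line → purge_cache), contraposes to O(¬purge_cache → ¬halt_line); with O(¬purge_cache) we get O(¬halt_line).
Premises 2, 5, 6, 9 do not contribute to this derivation.
So O(¬halt_line) follows.

Yes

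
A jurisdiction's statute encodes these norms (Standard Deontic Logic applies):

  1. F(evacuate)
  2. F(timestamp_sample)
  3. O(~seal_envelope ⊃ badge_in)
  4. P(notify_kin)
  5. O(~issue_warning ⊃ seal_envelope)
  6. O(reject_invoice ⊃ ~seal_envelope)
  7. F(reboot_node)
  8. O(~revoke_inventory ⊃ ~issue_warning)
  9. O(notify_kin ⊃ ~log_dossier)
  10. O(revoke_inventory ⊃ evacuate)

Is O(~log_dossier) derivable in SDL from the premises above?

No

Premise 9 is O(notify_kin ⊃ ~log_dossier), but O(notify_kin) is not derivable from the premises (the permission P(notify_kin) asserts only ~O(~notify_kin), not O(notify_kin)), so it does not yield O(~log_dossier).
No other premise forces O(~log_dossier). An ideal world satisfying every premise can still have ~log_dossier false, so O(~log_dossier) is not derivable.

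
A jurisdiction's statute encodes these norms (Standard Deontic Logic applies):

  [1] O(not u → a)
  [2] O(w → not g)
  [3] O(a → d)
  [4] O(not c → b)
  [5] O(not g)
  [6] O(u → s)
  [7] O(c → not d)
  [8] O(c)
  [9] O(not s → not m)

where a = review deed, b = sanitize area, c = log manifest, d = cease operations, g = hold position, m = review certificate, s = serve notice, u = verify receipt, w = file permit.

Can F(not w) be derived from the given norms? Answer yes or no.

No

Premise 2 is O(w → not g); even if O(not g) held, inferring O(w) would be affirming the consequent — invalid.
No other premise forces O(w). An ideal world satisfying every premise can still have not w true, so F(not w) is not derivable.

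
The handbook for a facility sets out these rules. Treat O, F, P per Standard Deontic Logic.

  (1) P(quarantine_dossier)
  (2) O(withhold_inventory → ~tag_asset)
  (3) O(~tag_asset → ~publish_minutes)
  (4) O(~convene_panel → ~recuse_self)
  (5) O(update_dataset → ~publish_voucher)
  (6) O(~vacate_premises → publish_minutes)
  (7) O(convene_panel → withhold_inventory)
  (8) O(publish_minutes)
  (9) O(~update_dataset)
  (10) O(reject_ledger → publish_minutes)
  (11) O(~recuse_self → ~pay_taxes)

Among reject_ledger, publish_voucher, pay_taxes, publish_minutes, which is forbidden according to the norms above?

pay_taxes

From premise 8 we have O(publish_minutes).
Premise 3 is O(~tag_asset → ~publish_minutes); contrapositively O(publish_minutes → tag_asset). Since O(publish_minutes) holds, K gives O(tag_asset).
The contrapositive of premise 2 (O(withhold_inventory → ~tag_asset)) is O(tag_asset → ~withhold_inventory), and O(tag_asset) is already established, so O(~withhold_inventory).
Premise 7 is O(convene_panel → withhold_inventory); contrapositively O(~withhold_inventory → ~convene_panel). Since O(~withhold_inventory) holds, K gives O(~convene_panel).
From O(~convene_panel) and premise 4, O(~convene_panel → ~recuse_self), we obtain O(~recuse_self).
Premise 11 is O(~recuse_self → ~pay_taxes); since O(~recuse_self), deontic closure gives O(~pay_taxes).
So O(~pay_taxes) holds, i.e. pay_taxes is forbidden. None of the other listed options is forbidden under the premises.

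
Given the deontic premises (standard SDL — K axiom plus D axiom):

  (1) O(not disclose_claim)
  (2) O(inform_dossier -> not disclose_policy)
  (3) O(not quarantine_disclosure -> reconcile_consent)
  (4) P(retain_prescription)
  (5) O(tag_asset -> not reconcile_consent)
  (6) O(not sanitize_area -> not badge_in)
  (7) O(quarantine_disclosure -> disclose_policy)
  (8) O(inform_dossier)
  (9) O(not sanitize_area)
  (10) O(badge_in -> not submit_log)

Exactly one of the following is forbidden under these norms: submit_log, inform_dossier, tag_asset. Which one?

tag_asset

Premise 8 states O(inform_dossier) outright.
Premise 2 is O(inform_dossier -> not disclose_policy); since O(inform_dossier), deontic closure gives O(not disclose_policy).
Premise 7, O(quarantine_disclosure -> disclose_policy), contraposes to O(not disclose_policy -> not quarantine_disclosure); with O(not disclose_policy) we get O(not quarantine_disclosure).
With premise 3, O(not quarantine_disclosure -> reconcile_consent), the K-axiom yields O(reconcile_consent).
Premise 5, O(tag_asset -> not reconcile_consent), contraposes to O(reconcile_consent -> not tag_asset); with O(reconcile_consent) we get O(not tag_asset).
So O(not tag_asset) holds, i.e. tag_asset is forbidden. None of the other listed options is forbidden under the premises.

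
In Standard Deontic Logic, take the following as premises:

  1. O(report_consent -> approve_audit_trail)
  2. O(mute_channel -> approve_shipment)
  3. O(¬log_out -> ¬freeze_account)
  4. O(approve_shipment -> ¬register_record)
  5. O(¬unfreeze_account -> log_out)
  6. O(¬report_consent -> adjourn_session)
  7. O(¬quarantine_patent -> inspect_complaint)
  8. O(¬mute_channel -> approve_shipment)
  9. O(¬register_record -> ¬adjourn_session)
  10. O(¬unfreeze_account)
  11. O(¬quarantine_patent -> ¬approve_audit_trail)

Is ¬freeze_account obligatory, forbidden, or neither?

Premise 3 is O(¬log_out -> ¬freeze_account), but O(¬log_out) is not derivable from the premises, so it does not yield O(¬freeze_account).
No premise or chain of K-axiom applications forces O(¬freeze_account), and none forces O(freeze_account). So ¬freeze_account is neither obligatory nor forbidden under these norms.

Neither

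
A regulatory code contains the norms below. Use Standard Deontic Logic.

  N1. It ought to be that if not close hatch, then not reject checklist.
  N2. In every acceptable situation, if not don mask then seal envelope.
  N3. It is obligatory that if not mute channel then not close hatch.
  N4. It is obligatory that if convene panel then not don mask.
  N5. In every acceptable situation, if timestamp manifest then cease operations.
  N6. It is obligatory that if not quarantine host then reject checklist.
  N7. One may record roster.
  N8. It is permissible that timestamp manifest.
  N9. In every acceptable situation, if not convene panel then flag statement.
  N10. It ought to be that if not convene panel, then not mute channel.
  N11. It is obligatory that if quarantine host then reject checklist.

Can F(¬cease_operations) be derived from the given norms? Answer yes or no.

No

Premise 5 is O(timestamp_manifest → cease_operations), but O(timestamp_manifest) is not derivable from the premises (the permission P(timestamp_manifest) asserts only ¬O(¬timestamp_manifest), not O(timestamp_manifest)), so it does not yield O(cease_operations).
No other premise forces O(cease_operations). An ideal world satisfying every premise can still have ¬cease_operations true, so F(¬cease_operations) is not derivable.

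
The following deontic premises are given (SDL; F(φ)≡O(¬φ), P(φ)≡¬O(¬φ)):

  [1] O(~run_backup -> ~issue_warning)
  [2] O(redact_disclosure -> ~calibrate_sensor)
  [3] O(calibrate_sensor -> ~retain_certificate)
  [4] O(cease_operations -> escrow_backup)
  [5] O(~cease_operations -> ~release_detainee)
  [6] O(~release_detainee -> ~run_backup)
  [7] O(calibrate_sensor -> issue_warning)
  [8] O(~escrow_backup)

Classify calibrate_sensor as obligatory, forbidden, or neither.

Forbidden

From premise 8 we have O(~escrow_backup).
Premise 4, O(cease_operations -> escrow_backup), contraposes to O(~escrow_backup -> ~cease_operations); with O(~escrow_backup) we get O(~cease_operations).
Premise 5 is O(~cease_operations -> ~release_detainee); since O(~cease_operations), deontic closure gives O(~release_detainee).
With premise 6, O(~release_detainee -> ~run_backup), the K-axiom yields O(~run_backup).
With premise 1, O(~run_backup -> ~issue_warning), the K-axiom yields O(~issue_warning).
The contrapositive of premise 7 (O(calibrate_sensor -> issue_warning)) is O(~issue_warning -> ~calibrate_sensor), and O(~issue_warning) is already established, so O(~calibrate_sensor).
Premises 2, 3 do not contribute to this derivation.
Thus O(~calibrate_sensor), which is F(calibrate_sensor): calibrate_sensor is forbidden.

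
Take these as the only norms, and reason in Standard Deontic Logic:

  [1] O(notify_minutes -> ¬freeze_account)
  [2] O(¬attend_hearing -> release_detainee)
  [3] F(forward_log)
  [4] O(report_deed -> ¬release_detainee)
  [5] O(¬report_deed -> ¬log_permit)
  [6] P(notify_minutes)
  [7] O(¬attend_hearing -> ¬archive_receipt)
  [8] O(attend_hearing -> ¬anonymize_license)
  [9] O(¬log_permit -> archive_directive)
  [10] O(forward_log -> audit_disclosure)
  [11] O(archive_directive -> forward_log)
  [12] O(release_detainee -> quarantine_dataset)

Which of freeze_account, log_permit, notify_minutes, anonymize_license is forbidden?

anonymize_license

Premise 3, F(forward_log), is equivalent to O(¬forward_log).
The contrapositive of premise 11 (O(archive_directive -> forward_log)) is O(¬forward_log -> ¬archive_directive), and O(¬forward_log) is already established, so O(¬archive_directive).
The contrapositive of premise 9 (O(¬log_permit -> archive_directive)) is O(¬archive_directive -> log_permit), and O(¬archive_directive) is already established, so O(log_permit).
Premise 5 is O(¬report_deed -> ¬log_permit); contrapositively O(log_permit -> report_deed). Since O(log_permit) holds, K gives O(report_deed).
With premise 4, O(report_deed -> ¬release_detainee), the K-axiom yields O(¬release_detainee).
Premise 2 is O(¬attend_hearing -> release_detainee); contrapositively O(¬release_detainee -> attend_hearing). Since O(¬release_detainee) holds, K gives O(attend_hearing).
With premise 8, O(attend_hearing -> ¬anonymize_license), the K-axiom yields O(¬anonymize_license).
So O(¬anonymize_license) holds, i.e. anonymize_license is forbidden. None of the other listed options is forbidden under the premises.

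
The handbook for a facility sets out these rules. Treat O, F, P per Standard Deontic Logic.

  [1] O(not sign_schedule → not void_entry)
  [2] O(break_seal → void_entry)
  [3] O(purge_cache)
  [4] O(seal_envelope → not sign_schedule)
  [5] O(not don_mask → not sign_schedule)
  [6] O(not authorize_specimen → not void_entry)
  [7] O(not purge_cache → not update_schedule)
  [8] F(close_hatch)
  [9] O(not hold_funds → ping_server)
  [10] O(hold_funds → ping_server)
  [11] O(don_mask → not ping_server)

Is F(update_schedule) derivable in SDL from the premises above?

No

Premise 7 is O(not purge_cache → not update_schedule), but O(not purge_cache) is not derivable from the premises, so it does not yield O(not update_schedule).
No other premise forces O(not update_schedule). An ideal world satisfying every premise can still have update_schedule true, so F(update_schedule) is not derivable.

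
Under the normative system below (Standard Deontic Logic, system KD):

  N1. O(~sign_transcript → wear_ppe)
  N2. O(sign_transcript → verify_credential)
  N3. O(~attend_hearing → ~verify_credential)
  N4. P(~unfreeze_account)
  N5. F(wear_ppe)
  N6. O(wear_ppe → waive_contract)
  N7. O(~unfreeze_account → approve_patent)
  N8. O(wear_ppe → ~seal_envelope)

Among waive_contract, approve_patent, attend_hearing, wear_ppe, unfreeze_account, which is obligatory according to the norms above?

Premise 5, F(wear_ppe), is equivalent to O(~wear_ppe).
The contrapositive of premise 1 (O(~sign_transcript → wear_ppe)) is O(~wear_ppe → sign_transcript), and O(~wear_ppe) is already established, so O(sign_transcript).
With premise 2, O(sign_transcript → verify_credential), the K-axiom yields O(verify_credential).
Premise 3, O(~attend_hearing → ~verify_credential), contraposes to O(verify_credential → attend_hearing); with O(verify_credential) we get O(attend_hearing).
So O(attend_hearing) holds — attend_hearing is obligatory. None of the other listed options is made obligatory by any chain of premises.

attend_hearing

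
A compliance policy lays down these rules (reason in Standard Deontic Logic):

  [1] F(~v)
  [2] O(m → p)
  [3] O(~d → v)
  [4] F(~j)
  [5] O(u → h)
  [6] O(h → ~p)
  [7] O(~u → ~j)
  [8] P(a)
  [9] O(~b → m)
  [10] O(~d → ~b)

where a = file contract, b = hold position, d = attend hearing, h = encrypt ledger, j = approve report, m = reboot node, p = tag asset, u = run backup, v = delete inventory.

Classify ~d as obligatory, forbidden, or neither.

Forbidden

F(~j) at premise 4 means O(j).
Premise 7, O(~u → ~j), contraposes to O(j → u); with O(j) we get O(u).
Applying K to premise 5 (O(u → h)) and O(u) yields O(h).
With premise 6, O(h → ~p), the K-axiom yields O(~p).
Premise 2, O(m → p), contraposes to O(~p → ~m); with O(~p) we get O(~m).
The contrapositive of premise 9 (O(~b → m)) is O(~m → b), and O(~m) is already established, so O(b).
Premise 10, O(~d → ~b), contraposes to O(b → d); with O(b) we get O(d).
Premises 1, 3, 8 do not contribute to this derivation.
Thus O(d), which is F(~d): ~d is forbidden.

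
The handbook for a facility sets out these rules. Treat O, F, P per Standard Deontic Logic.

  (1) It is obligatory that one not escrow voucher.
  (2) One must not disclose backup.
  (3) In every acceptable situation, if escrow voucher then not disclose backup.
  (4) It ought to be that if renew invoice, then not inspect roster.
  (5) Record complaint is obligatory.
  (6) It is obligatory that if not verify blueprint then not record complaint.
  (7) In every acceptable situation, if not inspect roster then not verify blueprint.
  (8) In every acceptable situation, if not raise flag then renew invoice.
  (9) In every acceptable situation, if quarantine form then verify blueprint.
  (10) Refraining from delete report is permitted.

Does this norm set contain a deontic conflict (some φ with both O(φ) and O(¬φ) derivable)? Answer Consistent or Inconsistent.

Consistent

Premise 3 is O(escrow_voucher → ¬disclose_backup); even if O(¬disclose_backup) held, inferring O(escrow_voucher) would be affirming the consequent — invalid.
So O(escrow_voucher) is not derivable, and the apparent clash with O(¬escrow_voucher) does not arise.
A world satisfying every obligation exists (e.g. delete_report=false, disclose_backup=false, escrow_voucher=false, inspect_roster=true, quarantine_form=false, raise_flag=true, record_complaint=true, renew_invoice=false, verify_blueprint=true); no atom is both obligatory and forbidden, so the set is consistent.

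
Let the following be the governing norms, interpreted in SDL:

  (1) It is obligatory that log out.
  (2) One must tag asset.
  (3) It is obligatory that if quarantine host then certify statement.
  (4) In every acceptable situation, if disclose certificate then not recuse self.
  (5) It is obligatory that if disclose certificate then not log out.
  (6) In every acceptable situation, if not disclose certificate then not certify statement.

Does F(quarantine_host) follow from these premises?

Premise 1 states O(log_out) outright.
Premise 5 is O(disclose_certificate → ¬log_out); contrapositively O(log_out → ¬disclose_certificate). Since O(log_out) holds, K gives O(¬disclose_certificate).
From O(¬disclose_certificate) and premise 6, O(¬disclose_certificate → ¬certify_statement), we obtain O(¬certify_statement).
Premise 3 is O(quarantine_host → certify_statement); contrapositively O(¬certify_statement → ¬quarantine_host). Since O(¬certify_statement) holds, K gives O(¬quarantine_host).
Premises 2, 4 do not contribute to this derivation.
So O(¬quarantine_host) holds, i.e. F(quarantine_host). The claim follows.

Yes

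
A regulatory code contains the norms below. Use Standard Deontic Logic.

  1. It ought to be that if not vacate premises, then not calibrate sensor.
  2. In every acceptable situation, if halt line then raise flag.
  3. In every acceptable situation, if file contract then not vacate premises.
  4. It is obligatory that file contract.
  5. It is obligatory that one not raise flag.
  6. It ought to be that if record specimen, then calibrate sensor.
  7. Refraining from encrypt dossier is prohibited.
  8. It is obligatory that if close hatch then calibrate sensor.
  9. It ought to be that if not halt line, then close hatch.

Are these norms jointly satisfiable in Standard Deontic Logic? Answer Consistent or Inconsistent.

Premise 5 states O(¬raise_flag) outright.
Premise 2 is O(halt_line → raise_flag); contrapositively O(¬raise_flag → ¬halt_line). Since O(¬raise_flag) holds, K gives O(¬halt_line).
With premise 9, O(¬halt_line → close_hatch), the K-axiom yields O(close_hatch).
Applying K to premise 8 (O(close_hatch → calibrate_sensor)) and O(close_hatch) yields O(calibrate_sensor).
The contrapositive of premise 1 (O(¬vacate_premises → ¬calibrate_sensor)) is O(calibrate_sensor → vacate_premises), and O(calibrate_sensor) is already established, so O(vacate_premises).
Premise 3, O(file_contract → ¬vacate_premises), contraposes to O(vacate_premises → ¬file_contract); with O(vacate_premises) we get O(¬file_contract).
However, premise 4 gives O(file_contract).
We now have both O(¬file_contract) and O(file_contract) — file_contract is simultaneously obligatory and forbidden, violating the D-axiom.

Inconsistent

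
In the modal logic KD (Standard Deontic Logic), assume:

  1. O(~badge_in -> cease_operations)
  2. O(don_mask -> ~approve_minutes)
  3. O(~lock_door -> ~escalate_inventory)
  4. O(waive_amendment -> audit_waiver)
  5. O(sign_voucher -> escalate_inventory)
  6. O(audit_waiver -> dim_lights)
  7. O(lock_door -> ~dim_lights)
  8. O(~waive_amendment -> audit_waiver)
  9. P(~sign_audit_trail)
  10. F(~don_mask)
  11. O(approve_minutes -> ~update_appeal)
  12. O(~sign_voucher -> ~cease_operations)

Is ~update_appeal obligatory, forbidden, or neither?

Premise 11 is O(approve_minutes -> ~update_appeal), but O(approve_minutes) is not derivable from the premises, so it does not yield O(~update_appeal).
No premise or chain of K-axiom applications forces O(~update_appeal), and none forces O(update_appeal). So ~update_appeal is neither obligatory nor forbidden under these norms.

Neither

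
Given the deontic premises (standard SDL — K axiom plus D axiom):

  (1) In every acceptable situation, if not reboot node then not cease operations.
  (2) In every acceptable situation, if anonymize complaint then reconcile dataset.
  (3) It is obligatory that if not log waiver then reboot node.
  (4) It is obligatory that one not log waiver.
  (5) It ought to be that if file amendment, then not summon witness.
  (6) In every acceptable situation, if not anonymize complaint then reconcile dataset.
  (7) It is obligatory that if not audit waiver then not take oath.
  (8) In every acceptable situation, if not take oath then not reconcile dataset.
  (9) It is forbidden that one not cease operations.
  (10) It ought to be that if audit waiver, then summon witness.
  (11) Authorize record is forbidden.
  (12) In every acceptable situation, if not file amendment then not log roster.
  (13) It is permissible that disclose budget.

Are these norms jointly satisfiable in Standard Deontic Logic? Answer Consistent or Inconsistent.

Consistent

Premise 1 is O(¬reboot_node → ¬cease_operations), but O(¬reboot_node) is not derivable from the premises, so it does not yield O(¬cease_operations).
So O(¬cease_operations) is not derivable, and the apparent clash with O(cease_operations) does not arise.
A world satisfying every obligation exists (e.g. anonymize_complaint=false, audit_waiver=true, authorize_record=false, cease_operations=true, disclose_budget=false, file_amendment=false, log_roster=false, log_waiver=false, reboot_node=true, reconcile_dataset=true, summon_witness=true, take_oath=true); no atom is both obligatory and forbidden, so the set is consistent.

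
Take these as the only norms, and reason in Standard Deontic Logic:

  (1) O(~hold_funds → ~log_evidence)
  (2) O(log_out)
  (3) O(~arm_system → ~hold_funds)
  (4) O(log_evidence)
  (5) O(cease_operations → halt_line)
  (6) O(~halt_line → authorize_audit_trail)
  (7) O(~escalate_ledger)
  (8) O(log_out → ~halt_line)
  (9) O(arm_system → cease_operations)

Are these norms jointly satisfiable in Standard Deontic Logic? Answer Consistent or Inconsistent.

Premise 4 gives O(log_evidence).
Premise 1, O(~hold_funds → ~log_evidence), contraposes to O(log_evidence → hold_funds); with O(log_evidence) we get O(hold_funds).
Premise 3, O(~arm_system → ~hold_funds), contraposes to O(hold_funds → arm_system); with O(hold_funds) we get O(arm_system).
With premise 9, O(arm_system → cease_operations), the K-axiom yields O(cease_operations).
With premise 5, O(cease_operations → halt_line), the K-axiom yields O(halt_line).
Premise 8, O(log_out → ~halt_line), contraposes to O(halt_line → ~log_out); with O(halt_line) we get O(~log_out).
Yet premise 2 states O(log_out).
We now have both O(~log_out) and O(log_out) — log_out is simultaneously obligatory and forbidden, violating the D-axiom.

Inconsistent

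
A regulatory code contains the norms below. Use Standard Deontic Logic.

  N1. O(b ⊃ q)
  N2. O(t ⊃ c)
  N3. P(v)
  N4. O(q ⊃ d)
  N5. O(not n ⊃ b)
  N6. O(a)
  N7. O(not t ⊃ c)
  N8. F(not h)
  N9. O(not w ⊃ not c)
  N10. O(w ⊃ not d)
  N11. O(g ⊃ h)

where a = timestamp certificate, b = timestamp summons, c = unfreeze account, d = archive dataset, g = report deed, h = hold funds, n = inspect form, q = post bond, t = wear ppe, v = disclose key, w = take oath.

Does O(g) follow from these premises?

Premise 11 is O(g ⊃ h); even if O(h) held, inferring O(g) would be affirming the consequent — invalid.
No other premise forces O(g). An ideal world satisfying every premise can still have g false, so O(g) is not derivable.

No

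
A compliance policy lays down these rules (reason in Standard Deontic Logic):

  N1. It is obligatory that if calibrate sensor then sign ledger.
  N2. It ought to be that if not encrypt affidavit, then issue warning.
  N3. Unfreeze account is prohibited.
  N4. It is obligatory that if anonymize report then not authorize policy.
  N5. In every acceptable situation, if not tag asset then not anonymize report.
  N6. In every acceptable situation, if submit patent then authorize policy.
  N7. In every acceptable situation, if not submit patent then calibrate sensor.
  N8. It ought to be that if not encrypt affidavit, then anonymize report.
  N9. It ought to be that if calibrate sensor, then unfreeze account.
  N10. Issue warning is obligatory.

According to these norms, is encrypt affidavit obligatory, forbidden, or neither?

Premise 3, F(unfreeze_account), is equivalent to O(¬unfreeze_account).
The contrapositive of premise 9 (O(calibrate_sensor → unfreeze_account)) is O(¬unfreeze_account → ¬calibrate_sensor), and O(¬unfreeze_account) is already established, so O(¬calibrate_sensor).
The contrapositive of premise 7 (O(¬submit_patent → calibrate_sensor)) is O(¬calibrate_sensor → submit_patent), and O(¬calibrate_sensor) is already established, so O(submit_patent).
With premise 6, O(submit_patent → authorize_policy), the K-axiom yields O(authorize_policy).
Premise 4 is O(anonymize_report → ¬authorize_policy); contrapositively O(authorize_policy → ¬anonymize_report). Since O(authorize_policy) holds, K gives O(¬anonymize_report).
Premise 8, O(¬encrypt_affidavit → anonymize_report), contraposes to O(¬anonymize_report → encrypt_affidavit); with O(¬anonymize_report) we get O(encrypt_affidavit).
Premises 1, 2, 5, 10 do not contribute to this derivation.
Hence encrypt_affidavit is obligatory.

Obligatory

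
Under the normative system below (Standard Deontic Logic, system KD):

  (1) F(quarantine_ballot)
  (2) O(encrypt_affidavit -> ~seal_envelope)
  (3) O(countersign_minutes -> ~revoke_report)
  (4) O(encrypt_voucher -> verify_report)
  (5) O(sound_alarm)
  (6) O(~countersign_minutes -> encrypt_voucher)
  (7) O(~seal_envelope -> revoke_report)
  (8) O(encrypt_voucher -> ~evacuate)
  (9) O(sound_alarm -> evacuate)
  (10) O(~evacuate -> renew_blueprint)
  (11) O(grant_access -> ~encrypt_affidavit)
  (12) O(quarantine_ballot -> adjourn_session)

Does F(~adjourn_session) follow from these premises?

Premise 12 is O(quarantine_ballot -> adjourn_session), but O(quarantine_ballot) is not derivable from the premises, so it does not yield O(adjourn_session).
No other premise forces O(adjourn_session). An ideal world satisfying every premise can still have ~adjourn_session true, so F(~adjourn_session) is not derivable.

No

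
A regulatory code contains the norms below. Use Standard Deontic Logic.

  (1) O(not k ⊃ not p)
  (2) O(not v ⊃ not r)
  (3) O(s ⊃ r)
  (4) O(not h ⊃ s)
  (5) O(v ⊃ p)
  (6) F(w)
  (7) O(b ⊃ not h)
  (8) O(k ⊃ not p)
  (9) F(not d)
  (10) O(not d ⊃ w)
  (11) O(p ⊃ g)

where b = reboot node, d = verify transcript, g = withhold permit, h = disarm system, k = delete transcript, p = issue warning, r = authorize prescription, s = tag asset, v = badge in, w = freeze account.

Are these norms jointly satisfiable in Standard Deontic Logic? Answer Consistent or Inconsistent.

Premise 10 is O(not d ⊃ w), but O(not d) is not derivable from the premises, so it does not yield O(w).
So O(w) is not derivable, and the apparent clash with O(not w) does not arise.
A world satisfying every obligation exists (e.g. b=false, d=true, g=false, h=true, k=false, p=false, r=false, s=false, v=false, w=false); no atom is both obligatory and forbidden, so the set is consistent.

Consistent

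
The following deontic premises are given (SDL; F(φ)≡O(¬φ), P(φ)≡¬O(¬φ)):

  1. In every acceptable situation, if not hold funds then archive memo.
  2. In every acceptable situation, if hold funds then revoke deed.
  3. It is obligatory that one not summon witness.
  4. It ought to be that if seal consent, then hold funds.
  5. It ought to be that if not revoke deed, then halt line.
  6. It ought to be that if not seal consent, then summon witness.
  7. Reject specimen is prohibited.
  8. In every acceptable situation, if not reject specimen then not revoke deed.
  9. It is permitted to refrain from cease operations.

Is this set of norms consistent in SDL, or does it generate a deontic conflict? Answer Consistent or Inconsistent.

Premise 3 gives O(¬summon_witness).
The contrapositive of premise 6 (O(¬seal_consent → summon_witness)) is O(¬summon_witness → seal_consent), and O(¬summon_witness) is already established, so O(seal_consent).
Premise 4 is O(seal_consent → hold_funds); since O(seal_consent), deontic closure gives O(hold_funds).
From O(hold_funds) and premise 2, O(hold_funds → revoke_deed), we obtain O(revoke_deed).
Premise 8 is O(¬reject_specimen → ¬revoke_deed); contrapositively O(revoke_deed → reject_specimen). Since O(revoke_deed) holds, K gives O(reject_specimen).
However, F(reject_specimen) at premise 7 amounts to O(¬reject_specimen).
We now have both O(reject_specimen) and O(¬reject_specimen) — reject_specimen is simultaneously obligatory and forbidden, violating the D-axiom.

Inconsistent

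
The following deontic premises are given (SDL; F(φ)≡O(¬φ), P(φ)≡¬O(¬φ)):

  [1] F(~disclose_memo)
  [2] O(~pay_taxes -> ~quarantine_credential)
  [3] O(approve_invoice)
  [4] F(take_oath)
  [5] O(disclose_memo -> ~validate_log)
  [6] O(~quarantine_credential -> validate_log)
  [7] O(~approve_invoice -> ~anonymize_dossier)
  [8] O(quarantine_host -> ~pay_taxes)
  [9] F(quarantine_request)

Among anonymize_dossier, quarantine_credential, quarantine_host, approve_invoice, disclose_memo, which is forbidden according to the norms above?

quarantine_host

Premise 1, F(~disclose_memo), is equivalent to O(disclose_memo).
Applying K to premise 5 (O(disclose_memo -> ~validate_log)) and O(disclose_memo) yields O(~validate_log).
The contrapositive of premise 6 (O(~quarantine_credential -> validate_log)) is O(~validate_log -> quarantine_credential), and O(~validate_log) is already established, so O(quarantine_credential).
Premise 2 is O(~pay_taxes -> ~quarantine_credential); contrapositively O(quarantine_credential -> pay_taxes). Since O(quarantine_credential) holds, K gives O(pay_taxes).
Premise 8, O(quarantine_host -> ~pay_taxes), contraposes to O(pay_taxes -> ~quarantine_host); with O(pay_taxes) we get O(~quarantine_host).
So O(~quarantine_host) holds, i.e. quarantine_host is forbidden. None of the other listed options is forbidden under the premises.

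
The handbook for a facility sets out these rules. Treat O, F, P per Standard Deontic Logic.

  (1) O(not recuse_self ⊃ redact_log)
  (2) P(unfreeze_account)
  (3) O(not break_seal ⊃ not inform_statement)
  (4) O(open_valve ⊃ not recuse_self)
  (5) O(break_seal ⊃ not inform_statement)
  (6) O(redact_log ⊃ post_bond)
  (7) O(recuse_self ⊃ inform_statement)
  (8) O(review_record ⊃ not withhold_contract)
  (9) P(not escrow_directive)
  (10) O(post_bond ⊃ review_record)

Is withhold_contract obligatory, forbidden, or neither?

Forbidden

Premises 5 and 3 are O(break_seal ⊃ not inform_statement) and O(not break_seal ⊃ not inform_statement); every ideal world satisfies break_seal or not break_seal, so in either case not inform_statement holds — hence O(not inform_statement).
The contrapositive of premise 7 (O(recuse_self ⊃ inform_statement)) is O(not inform_statement ⊃ not recuse_self), and O(not inform_statement) is already established, so O(not recuse_self).
Premise 1 is O(not recuse_self ⊃ redact_log); since O(not recuse_self), deontic closure gives O(redact_log).
Premise 6 is O(redact_log ⊃ post_bond); since O(redact_log), deontic closure gives O(post_bond).
With premise 10, O(post_bond ⊃ review_record), the K-axiom yields O(review_record).
With premise 8, O(review_record ⊃ not withhold_contract), the K-axiom yields O(not withhold_contract).
Premises 2, 4, 9 do not contribute to this derivation.
Thus O(not withhold_contract), which is F(withhold_contract): withhold_contract is forbidden.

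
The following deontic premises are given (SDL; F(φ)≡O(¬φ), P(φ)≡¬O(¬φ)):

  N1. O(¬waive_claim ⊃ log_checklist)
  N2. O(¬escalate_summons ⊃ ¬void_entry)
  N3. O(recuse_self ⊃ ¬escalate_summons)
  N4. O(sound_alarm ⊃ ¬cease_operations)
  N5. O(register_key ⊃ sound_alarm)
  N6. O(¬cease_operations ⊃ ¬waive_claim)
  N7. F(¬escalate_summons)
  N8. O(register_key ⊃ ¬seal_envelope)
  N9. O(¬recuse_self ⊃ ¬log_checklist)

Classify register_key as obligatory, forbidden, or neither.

Premise 7, F(¬escalate_summons), is equivalent to O(escalate_summons).
Premise 3, O(recuse_self ⊃ ¬escalate_summons), contraposes to O(escalate_summons ⊃ ¬recuse_self); with O(escalate_summons) we get O(¬recuse_self).
From O(¬recuse_self) and premise 9, O(¬recuse_self ⊃ ¬log_checklist), we obtain O(¬log_checklist).
The contrapositive of premise 1 (O(¬waive_claim ⊃ log_checklist)) is O(¬log_checklist ⊃ waive_claim), and O(¬log_checklist) is already established, so O(waive_claim).
Premise 6 is O(¬cease_operations ⊃ ¬waive_claim); contrapositively O(waive_claim ⊃ cease_operations). Since O(waive_claim) holds, K gives O(cease_operations).
Premise 4, O(sound_alarm ⊃ ¬cease_operations), contraposes to O(cease_operations ⊃ ¬sound_alarm); with O(cease_operations) we get O(¬sound_alarm).
Premise 5 is O(register_key ⊃ sound_alarm); contrapositively O(¬sound_alarm ⊃ ¬register_key). Since O(¬sound_alarm) holds, K gives O(¬register_key).
Premises 2, 8 do not contribute to this derivation.
Thus O(¬register_key), which is F(register_key): register_key is forbidden.

Forbidden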